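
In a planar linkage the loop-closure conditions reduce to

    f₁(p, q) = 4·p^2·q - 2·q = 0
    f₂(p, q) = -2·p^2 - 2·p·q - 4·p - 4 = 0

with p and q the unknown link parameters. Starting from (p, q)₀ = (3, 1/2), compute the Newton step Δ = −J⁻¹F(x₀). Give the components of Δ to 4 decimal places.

At (3, 1/2): F = (17.0000, -37.0000).
Jacobian J = [[8·p·q, 4·p^2 - 2], [-4·p - 2·q - 4, -2·p]].
At the point, J = [[12.0000, 34.0000], [-17.0000, -6.0000]] (det J = 506.0000).
Solving J·Δ = −F gives Δ = (-2.2846, 0.3063).

(-2.2846, 0.3063)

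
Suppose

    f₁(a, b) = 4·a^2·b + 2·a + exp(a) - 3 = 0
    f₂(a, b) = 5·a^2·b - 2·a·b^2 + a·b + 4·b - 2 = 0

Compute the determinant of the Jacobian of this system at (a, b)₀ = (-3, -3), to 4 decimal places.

-1743.5021

J = [[8·a·b + exp(a) + 2, 4·a^2], [10·a·b - 2·b^2 + b, 5·a^2 - 4·a·b + a + 4]].
At the point, J = [[74.049787, 36.0000], [69.0000, 10.0000]].
det J = -1743.5021.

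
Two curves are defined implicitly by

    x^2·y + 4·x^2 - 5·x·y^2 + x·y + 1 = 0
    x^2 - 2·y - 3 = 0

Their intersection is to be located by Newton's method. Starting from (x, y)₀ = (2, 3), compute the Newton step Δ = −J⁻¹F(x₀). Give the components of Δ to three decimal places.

At (2, 3): F = (-55.000, -5.000).
Jacobian J = [[2·x·y + 8·x - 5·y^2 + y, x^2 - 10·x·y + x], [2·x, -2]].
At the point, J = [[-14.000, -54.000], [4.000, -2.000]] (det J = 244.000).
Solving J·Δ = −F gives Δ = (0.656, -1.189).

(0.656, -1.189)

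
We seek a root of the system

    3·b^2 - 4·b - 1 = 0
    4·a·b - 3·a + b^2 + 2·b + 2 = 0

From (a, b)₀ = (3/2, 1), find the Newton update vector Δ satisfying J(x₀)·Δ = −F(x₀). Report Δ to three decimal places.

(-16.500, 1.000)

At (3/2, 1): F = (-2.000, 6.500).
Jacobian J = [[0, 6·b - 4], [4·b - 3, 4·a + 2·b + 2]].
At the point, J = [[0.000, 2.000], [1.000, 10.000]] (det J = -2.000).
Solving J·Δ = −F gives Δ = (-16.500, 1.000).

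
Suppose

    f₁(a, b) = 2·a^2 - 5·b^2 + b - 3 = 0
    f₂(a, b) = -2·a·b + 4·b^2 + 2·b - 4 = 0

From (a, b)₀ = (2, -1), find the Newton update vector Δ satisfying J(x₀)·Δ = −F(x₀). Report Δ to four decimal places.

(-0.1176, 0.1765)

At (2, -1): F = (-1.0000, 2.0000).
Jacobian J = [[4·a, -10·b + 1], [-2·b, -2·a + 8·b + 2]].
At the point, J = [[8.0000, 11.0000], [2.0000, -10.0000]] (det J = -102.0000).
Solving J·Δ = −F gives Δ = (-0.1176, 0.1765).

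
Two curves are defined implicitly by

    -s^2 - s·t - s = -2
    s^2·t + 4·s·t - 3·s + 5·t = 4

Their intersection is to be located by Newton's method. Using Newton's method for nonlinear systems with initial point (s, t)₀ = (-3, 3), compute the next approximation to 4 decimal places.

At (-3, 3): F = (5.0000, 11.0000).
Jacobian J = [[-2·s - t - 1, -s], [2·s·t + 4·t - 3, s^2 + 4·s + 5]].
At the point, J = [[2.0000, 3.0000], [-9.0000, 2.0000]] (det J = 31.0000).
Solving J·Δ = −F gives Δ = (0.7419, -2.1613).
Then the next iterate is (s, t)₁ = (-2.2581, 0.8387).

(-2.2581, 0.8387)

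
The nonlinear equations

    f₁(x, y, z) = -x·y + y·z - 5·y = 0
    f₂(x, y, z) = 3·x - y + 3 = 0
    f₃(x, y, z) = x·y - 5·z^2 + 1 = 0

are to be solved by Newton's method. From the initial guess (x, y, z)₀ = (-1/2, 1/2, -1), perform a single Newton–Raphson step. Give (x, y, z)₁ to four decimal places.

(-0.9727, 0.0819, -0.5723)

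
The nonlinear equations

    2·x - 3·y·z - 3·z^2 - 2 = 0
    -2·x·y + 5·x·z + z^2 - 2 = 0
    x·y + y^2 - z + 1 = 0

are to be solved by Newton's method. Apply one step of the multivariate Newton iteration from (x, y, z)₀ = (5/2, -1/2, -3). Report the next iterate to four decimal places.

(1.7494, -1.4364, -1.0293)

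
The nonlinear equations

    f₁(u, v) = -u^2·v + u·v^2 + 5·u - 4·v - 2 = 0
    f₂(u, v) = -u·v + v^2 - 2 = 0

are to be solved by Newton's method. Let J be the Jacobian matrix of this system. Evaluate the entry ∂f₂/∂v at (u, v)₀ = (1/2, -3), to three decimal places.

-6.500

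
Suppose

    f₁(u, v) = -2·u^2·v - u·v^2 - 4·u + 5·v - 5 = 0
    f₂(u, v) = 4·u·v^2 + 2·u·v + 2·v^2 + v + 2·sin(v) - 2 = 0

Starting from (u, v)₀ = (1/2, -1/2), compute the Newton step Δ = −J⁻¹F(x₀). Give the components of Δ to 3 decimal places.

At (1/2, -1/2): F = (-9.375, -2.95885).
Jacobian J = [[-4·u·v - v^2 - 4, -2·u^2 - 2·u·v + 5], [4·v^2 + 2·v, 8·u·v + 2·u + 4·v + 2·cos(v) + 1]].
At the point, J = [[-3.250, 5.000], [0.000, -0.24483]] (det J = 0.79571).
Solving J·Δ = −F gives Δ = (-21.477, -12.085).

(-21.477, -12.085)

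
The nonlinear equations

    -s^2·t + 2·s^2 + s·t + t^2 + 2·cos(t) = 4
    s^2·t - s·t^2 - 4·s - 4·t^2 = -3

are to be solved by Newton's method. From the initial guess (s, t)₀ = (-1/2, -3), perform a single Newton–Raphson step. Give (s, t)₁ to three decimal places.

(-0.729, -1.825)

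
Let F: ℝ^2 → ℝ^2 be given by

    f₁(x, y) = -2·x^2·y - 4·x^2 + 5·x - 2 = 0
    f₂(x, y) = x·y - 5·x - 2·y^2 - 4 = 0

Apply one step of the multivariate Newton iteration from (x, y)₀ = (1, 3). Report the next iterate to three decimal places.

(0.820, 0.851)

At (1, 3): F = (-7.000, -24.000).
Jacobian J = [[-4·x·y - 8·x + 5, -2·x^2], [y - 5, x - 4·y]].
At the point, J = [[-15.000, -2.000], [-2.000, -11.000]] (det J = 161.000).
Solving J·Δ = −F gives Δ = (-0.180, -2.149).
Then the next iterate is (x, y)₁ = (0.820, 0.851).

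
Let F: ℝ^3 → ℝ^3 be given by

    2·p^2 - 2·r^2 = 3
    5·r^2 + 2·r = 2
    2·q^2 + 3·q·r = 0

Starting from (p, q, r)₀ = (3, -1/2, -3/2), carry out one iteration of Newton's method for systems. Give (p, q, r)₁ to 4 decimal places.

At (3, -1/2, -3/2): F = (10.5000, 6.2500, 2.7500).
Jacobian J = [[4·p, 0, -4·r], [0, 0, 10·r + 2], [0, 4·q + 3·r, 3·q]].
At the point, J = [[12.0000, 0.0000, 6.0000], [0.0000, 0.0000, -13.0000], [0.0000, -6.5000, -1.5000]] (det J = -1014.0000).
Solving J·Δ = −F gives Δ = (-1.1154, 0.3121, 0.4808).
Then the next iterate is (p, q, r)₁ = (1.8846, -0.1879, -1.0192).

(1.8846, -0.1879, -1.0192)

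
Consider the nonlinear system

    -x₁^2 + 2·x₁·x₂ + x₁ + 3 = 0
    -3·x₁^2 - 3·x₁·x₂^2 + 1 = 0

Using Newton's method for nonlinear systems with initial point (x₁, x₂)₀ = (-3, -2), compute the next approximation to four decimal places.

At (-3, -2): F = (3.0000, 10.0000).
Jacobian J = [[-2·x₁ + 2·x₂ + 1, 2·x₁], [-6·x₁ - 3·x₂^2, -6·x₁·x₂]].
At the point, J = [[3.0000, -6.0000], [6.0000, -36.0000]] (det J = -72.0000).
Solving J·Δ = −F gives Δ = (-0.6667, 0.1667).
Then the next iterate is (x₁, x₂)₁ = (-3.6667, -1.8333).

(-3.6667, -1.8333)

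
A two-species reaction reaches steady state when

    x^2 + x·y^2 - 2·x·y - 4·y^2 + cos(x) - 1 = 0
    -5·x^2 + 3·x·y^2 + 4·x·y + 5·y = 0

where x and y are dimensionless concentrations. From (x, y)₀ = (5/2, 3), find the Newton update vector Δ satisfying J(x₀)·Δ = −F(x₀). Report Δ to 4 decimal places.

(0.4774, -1.4656)

At (5/2, 3): F = (-24.051144, 81.2500).
Jacobian J = [[2·x + y^2 - 2·y - sin(x), 2·x·y - 2·x - 8·y], [-10·x + 3·y^2 + 4·y, 6·x·y + 4·x + 5]].
At the point, J = [[7.401528, -14.0000], [14.0000, 60.0000]] (det J = 640.091671).
Solving J·Δ = −F gives Δ = (0.4774, -1.4656).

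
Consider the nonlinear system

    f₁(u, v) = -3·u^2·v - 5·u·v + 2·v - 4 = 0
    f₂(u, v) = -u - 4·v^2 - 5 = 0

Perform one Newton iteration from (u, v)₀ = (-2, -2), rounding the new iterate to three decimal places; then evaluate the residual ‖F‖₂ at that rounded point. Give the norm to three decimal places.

5.871

At (-2, -2): F = (-4.000, -19.000).
Jacobian J = [[-6·u·v - 5·v, -3·u^2 - 5·u + 2], [-1, -8·v]].
At the point, J = [[-14.000, 0.000], [-1.000, 16.000]] (det J = -224.000).
Solving J·Δ = −F gives Δ = (-0.286, 1.170).
Then the next iterate is (u, v)₁ = (-2.286, -0.830).
Re-evaluating at (-2.286, -0.830): F = (-2.13467, -5.46960), so ‖F‖₂ = 5.871.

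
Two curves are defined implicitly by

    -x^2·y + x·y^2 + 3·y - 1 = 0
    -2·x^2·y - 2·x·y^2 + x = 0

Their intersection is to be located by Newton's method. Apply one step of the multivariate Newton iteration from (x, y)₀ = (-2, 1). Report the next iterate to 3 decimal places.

At (-2, 1): F = (-4.000, -6.000).
Jacobian J = [[-2·x·y + y^2, -x^2 + 2·x·y + 3], [-4·x·y - 2·y^2 + 1, -2·x^2 - 4·x·y]].
At the point, J = [[5.000, -5.000], [7.000, 0.000]] (det J = 35.000).
Solving J·Δ = −F gives Δ = (0.857, 0.057).
Then the next iterate is (x, y)₁ = (-1.143, 1.057).

(-1.143, 1.057)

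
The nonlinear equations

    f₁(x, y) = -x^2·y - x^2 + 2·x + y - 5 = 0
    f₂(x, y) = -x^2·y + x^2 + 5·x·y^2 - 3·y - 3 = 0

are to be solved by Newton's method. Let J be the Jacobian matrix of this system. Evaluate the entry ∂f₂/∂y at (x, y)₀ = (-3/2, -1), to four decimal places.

∂f₂/∂y = -x^2 + 10·x·y - 3.
At (-3/2, -1) this is 9.7500.

9.7500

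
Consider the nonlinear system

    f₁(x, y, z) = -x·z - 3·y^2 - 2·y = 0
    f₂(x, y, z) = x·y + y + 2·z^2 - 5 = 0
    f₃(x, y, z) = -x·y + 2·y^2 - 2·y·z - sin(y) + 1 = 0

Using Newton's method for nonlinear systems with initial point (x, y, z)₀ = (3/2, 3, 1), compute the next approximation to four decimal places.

At (3/2, 3, 1): F = (-34.5000, 4.5000, 8.358880).
Jacobian J = [[-z, -6·y - 2, -x], [y, x + 1, 4·z], [-y, -x + 4·y - 2·z - cos(y), -2·y]].
At the point, J = [[-1.0000, -20.0000, -1.5000], [3.0000, 2.5000, 4.0000], [-3.0000, 9.489992, -6.0000]] (det J = -120.994996).
Solving J·Δ = −F gives Δ = (4.8407, -1.6896, -3.6995).
Then the next iterate is (x, y, z)₁ = (6.3407, 1.3104, -2.6995).

(6.3407, 1.3104, -2.6995)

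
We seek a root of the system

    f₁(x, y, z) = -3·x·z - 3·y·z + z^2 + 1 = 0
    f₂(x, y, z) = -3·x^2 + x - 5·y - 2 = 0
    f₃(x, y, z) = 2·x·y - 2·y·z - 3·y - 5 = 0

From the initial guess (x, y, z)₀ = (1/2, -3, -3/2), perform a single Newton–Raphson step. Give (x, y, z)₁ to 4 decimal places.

At (1/2, -3, -3/2): F = (-8.0000, 12.7500, -8.0000).
Jacobian J = [[-3·z, -3·z, -3·x - 3·y + 2·z], [-6·x + 1, -5, 0], [2·y, 2·x - 2·z - 3, -2·y]].
At the point, J = [[4.5000, 4.5000, 4.5000], [-2.0000, -5.0000, 0.0000], [-6.0000, 1.0000, 6.0000]] (det J = -225.0000).
Solving J·Δ = −F gives Δ = (-1.0083, 2.9533, -0.1672).
Then the next iterate is (x, y, z)₁ = (-0.5083, -0.0467, -1.6672).

(-0.5083, -0.0467, -1.6672)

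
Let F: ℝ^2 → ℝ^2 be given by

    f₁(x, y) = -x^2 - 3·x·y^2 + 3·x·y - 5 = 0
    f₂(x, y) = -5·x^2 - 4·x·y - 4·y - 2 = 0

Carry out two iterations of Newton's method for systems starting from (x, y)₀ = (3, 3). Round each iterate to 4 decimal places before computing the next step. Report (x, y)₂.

(-0.5973, 3.0115)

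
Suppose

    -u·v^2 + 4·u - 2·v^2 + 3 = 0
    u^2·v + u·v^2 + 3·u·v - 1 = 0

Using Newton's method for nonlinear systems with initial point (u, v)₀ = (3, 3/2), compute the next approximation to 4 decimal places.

At (3, 3/2): F = (3.7500, 32.7500).
Jacobian J = [[-v^2 + 4, -2·u·v - 4·v], [2·u·v + v^2 + 3·v, u^2 + 2·u·v + 3·u]].
At the point, J = [[1.7500, -15.0000], [15.7500, 27.0000]] (det J = 283.5000).
Solving J·Δ = −F gives Δ = (-2.0899, 0.0062).
Then the next iterate is (u, v)₁ = (0.9101, 1.5062).

(0.9101, 1.5062)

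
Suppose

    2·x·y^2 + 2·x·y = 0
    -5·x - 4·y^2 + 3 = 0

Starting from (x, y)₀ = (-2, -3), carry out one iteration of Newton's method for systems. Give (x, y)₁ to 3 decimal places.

At (-2, -3): F = (-24.000, -23.000).
Jacobian J = [[2·y^2 + 2·y, 4·x·y + 2·x], [-5, -8·y]].
At the point, J = [[12.000, 20.000], [-5.000, 24.000]] (det J = 388.000).
Solving J·Δ = −F gives Δ = (0.299, 1.021).
Then the next iterate is (x, y)₁ = (-1.701, -1.979).

(-1.701, -1.979)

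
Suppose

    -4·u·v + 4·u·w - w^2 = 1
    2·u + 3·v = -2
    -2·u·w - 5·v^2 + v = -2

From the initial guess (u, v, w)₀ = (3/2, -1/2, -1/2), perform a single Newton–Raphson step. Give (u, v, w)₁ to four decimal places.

(-0.6667, -0.2222, -0.0833)

At (3/2, -1/2, -1/2): F = (-1.2500, 3.5000, 1.7500).
Jacobian J = [[-4·v + 4·w, -4·u, 4·u - 2·w], [2, 3, 0], [-2·w, -10·v + 1, -2·u]].
At the point, J = [[0.0000, -6.0000, 7.0000], [2.0000, 3.0000, 0.0000], [1.0000, 6.0000, -3.0000]] (det J = 27.0000).
Solving J·Δ = −F gives Δ = (-2.1667, 0.2778, 0.4167).
Then the next iterate is (u, v, w)₁ = (-0.6667, -0.2222, -0.0833).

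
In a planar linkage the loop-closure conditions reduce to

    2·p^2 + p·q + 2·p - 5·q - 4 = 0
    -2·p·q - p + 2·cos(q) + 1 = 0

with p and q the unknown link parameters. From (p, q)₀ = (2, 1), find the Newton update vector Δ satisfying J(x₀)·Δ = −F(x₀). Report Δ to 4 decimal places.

(-0.5618, -0.3931)

At (2, 1): F = (5.0000, -3.919395).
Jacobian J = [[4·p + q + 2, p - 5], [-2·q - 1, -2·p - 2·sin(q)]].
At the point, J = [[11.0000, -3.0000], [-3.0000, -5.682942]] (det J = -71.512362).
Solving J·Δ = −F gives Δ = (-0.5618, -0.3931).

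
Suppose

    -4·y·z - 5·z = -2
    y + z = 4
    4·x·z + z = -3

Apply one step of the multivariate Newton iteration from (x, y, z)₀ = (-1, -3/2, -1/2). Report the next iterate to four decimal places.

(-19.0000, -9.0000, 13.0000)

At (-1, -3/2, -1/2): F = (1.5000, -6.0000, 4.5000).
Jacobian J = [[0, -4·z, -4·y - 5], [0, 1, 1], [4·z, 0, 4·x + 1]].
At the point, J = [[0.0000, 2.0000, 1.0000], [0.0000, 1.0000, 1.0000], [-2.0000, 0.0000, -3.0000]] (det J = -2.0000).
Solving J·Δ = −F gives Δ = (-18.0000, -7.5000, 13.5000).
Then the next iterate is (x, y, z)₁ = (-19.0000, -9.0000, 13.0000).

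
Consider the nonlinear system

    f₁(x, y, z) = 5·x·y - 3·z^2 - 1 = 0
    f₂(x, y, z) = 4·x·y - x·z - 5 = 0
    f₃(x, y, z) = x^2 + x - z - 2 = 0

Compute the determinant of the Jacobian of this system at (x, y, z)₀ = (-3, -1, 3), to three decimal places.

1350.000

J = [[5·y, 5·x, -6·z], [4·y - z, 4·x, -x], [2·x + 1, 0, -1]].
At the point, J = [[-5.000, -15.000, -18.000], [-7.000, -12.000, 3.000], [-5.000, 0.000, -1.000]].
det J = 1350.000.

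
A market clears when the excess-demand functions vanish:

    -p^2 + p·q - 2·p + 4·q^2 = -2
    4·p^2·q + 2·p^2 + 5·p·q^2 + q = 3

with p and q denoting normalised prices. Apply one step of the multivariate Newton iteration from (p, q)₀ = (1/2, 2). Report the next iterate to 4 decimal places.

(0.5459, 0.9270)

At (1/2, 2): F = (17.7500, 11.5000).
Jacobian J = [[-2·p + q - 2, p + 8·q], [8·p·q + 4·p + 5·q^2, 4·p^2 + 10·p·q + 1]].
At the point, J = [[-1.0000, 16.5000], [30.0000, 12.0000]] (det J = -507.0000).
Solving J·Δ = −F gives Δ = (0.0459, -1.0730).
Then the next iterate is (p, q)₁ = (0.5459, 0.9270).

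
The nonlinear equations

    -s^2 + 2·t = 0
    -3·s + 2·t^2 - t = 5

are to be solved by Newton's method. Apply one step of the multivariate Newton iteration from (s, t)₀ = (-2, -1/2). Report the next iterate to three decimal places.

At (-2, -1/2): F = (-5.000, 2.000).
Jacobian J = [[-2·s, 2], [-3, 4·t - 1]].
At the point, J = [[4.000, 2.000], [-3.000, -3.000]] (det J = -6.000).
Solving J·Δ = −F gives Δ = (1.833, -1.167).
Then the next iterate is (s, t)₁ = (-0.167, -1.667).

(-0.167, -1.667)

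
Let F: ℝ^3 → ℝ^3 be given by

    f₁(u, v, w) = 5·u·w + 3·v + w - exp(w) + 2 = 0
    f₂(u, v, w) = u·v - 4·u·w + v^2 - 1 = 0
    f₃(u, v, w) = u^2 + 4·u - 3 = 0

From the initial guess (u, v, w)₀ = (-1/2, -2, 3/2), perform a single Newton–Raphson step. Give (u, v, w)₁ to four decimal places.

At (-1/2, -2, 3/2): F = (-10.731689, 7.0000, -4.7500).
Jacobian J = [[5·w, 3, 5·u - exp(w) + 1], [v - 4·w, u + 2·v, -4·u], [2·u + 4, 0, 0]].
At the point, J = [[7.5000, 3.0000, -5.981689], [-8.0000, -4.5000, 2.0000], [3.0000, 0.0000, 0.0000]] (det J = -62.752802).
Solving J·Δ = −F gives Δ = (1.5833, -1.5111, -0.5668).
Then the next iterate is (u, v, w)₁ = (1.0833, -3.5111, 0.9332).

(1.0833, -3.5111, 0.9332)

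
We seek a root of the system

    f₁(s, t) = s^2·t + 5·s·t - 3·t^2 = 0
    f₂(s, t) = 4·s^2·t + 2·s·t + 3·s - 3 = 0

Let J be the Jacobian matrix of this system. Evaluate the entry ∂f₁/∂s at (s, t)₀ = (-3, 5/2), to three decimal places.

-2.500

∂f₁/∂s = 2·s·t + 5·t.
At (-3, 5/2) this is -2.500.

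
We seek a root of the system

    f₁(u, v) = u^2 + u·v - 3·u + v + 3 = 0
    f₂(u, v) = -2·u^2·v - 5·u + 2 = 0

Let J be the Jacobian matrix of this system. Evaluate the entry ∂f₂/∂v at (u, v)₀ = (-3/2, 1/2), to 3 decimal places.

-4.500

∂f₂/∂v = -2·u^2.
At (-3/2, 1/2) this is -4.500.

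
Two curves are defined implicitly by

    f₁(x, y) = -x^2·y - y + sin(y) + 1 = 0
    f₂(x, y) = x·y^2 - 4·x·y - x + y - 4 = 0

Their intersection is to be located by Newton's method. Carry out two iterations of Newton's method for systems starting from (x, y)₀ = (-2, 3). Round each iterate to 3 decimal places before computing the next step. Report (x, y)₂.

(-0.001, 2.816)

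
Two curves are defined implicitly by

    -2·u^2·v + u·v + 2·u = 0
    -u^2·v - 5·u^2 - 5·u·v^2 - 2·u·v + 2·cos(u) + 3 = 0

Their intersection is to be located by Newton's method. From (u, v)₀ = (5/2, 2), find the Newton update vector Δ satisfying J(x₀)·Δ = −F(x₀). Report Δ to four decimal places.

(0.2772, -1.9434)

At (5/2, 2): F = (-15.0000, -102.352287).
Jacobian J = [[-4·u·v + v + 2, -2·u^2 + u], [-2·u·v - 10·u - 5·v^2 - 2·v - 2·sin(u), -u^2 - 10·u·v - 2·u]].
At the point, J = [[-16.0000, -10.0000], [-60.196944, -61.2500]] (det J = 378.030557).
Solving J·Δ = −F gives Δ = (0.2772, -1.9434).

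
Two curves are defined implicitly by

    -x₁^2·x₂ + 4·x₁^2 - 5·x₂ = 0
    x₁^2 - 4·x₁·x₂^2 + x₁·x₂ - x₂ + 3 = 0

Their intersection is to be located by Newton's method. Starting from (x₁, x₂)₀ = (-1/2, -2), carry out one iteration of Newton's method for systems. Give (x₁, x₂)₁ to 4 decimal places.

At (-1/2, -2): F = (11.5000, 14.2500).
Jacobian J = [[-2·x₁·x₂ + 8·x₁, -x₁^2 - 5], [2·x₁ - 4·x₂^2 + x₂, -8·x₁·x₂ + x₁ - 1]].
At the point, J = [[-6.0000, -5.2500], [-19.0000, -9.5000]] (det J = -42.7500).
Solving J·Δ = −F gives Δ = (-0.8056, 3.1111).
Then the next iterate is (x₁, x₂)₁ = (-1.3056, 1.1111).

(-1.3056, 1.1111)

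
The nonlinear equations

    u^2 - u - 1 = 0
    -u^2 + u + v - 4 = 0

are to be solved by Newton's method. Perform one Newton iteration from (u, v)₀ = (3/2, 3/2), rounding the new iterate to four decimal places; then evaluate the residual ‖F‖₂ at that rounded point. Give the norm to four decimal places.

0.0221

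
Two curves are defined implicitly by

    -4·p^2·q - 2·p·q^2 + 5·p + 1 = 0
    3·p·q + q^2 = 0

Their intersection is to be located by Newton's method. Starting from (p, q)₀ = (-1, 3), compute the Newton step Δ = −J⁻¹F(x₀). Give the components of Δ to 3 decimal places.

(0.154, -0.462)

At (-1, 3): F = (2.000, 0.000).
Jacobian J = [[-8·p·q - 2·q^2 + 5, -4·p^2 - 4·p·q], [3·q, 3·p + 2·q]].
At the point, J = [[11.000, 8.000], [9.000, 3.000]] (det J = -39.000).
Solving J·Δ = −F gives Δ = (0.154, -0.462).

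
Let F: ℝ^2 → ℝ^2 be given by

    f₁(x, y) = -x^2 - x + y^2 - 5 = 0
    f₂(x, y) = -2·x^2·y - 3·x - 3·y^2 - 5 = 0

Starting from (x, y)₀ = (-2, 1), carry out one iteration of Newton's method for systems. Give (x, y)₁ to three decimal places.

At (-2, 1): F = (-6.000, -10.000).
Jacobian J = [[-2·x - 1, 2·y], [-4·x·y - 3, -2·x^2 - 6·y]].
At the point, J = [[3.000, 2.000], [5.000, -14.000]] (det J = -52.000).
Solving J·Δ = −F gives Δ = (2.000, 0.000).
Then the next iterate is (x, y)₁ = (0.000, 1.000).

(0.000, 1.000)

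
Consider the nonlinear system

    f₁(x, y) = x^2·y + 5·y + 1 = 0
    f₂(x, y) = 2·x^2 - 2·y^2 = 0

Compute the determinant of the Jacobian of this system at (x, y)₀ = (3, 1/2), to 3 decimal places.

-174.000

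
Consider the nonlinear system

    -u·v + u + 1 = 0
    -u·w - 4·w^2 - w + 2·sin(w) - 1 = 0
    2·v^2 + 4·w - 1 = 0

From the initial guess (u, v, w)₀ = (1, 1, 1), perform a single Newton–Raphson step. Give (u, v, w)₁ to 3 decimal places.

(15.752, 2.000, -1.250)

At (1, 1, 1): F = (1.000, -5.31706, 5.000).
Jacobian J = [[-v + 1, -u, 0], [-w, 0, -u - 8·w + 2·cos(w) - 1], [0, 4·v, 4]].
At the point, J = [[0.000, -1.000, 0.000], [-1.000, 0.000, -8.91940], [0.000, 4.000, 4.000]] (det J = -4.000).
Solving J·Δ = −F gives Δ = (14.752, 1.000, -2.250).
Then the next iterate is (u, v, w)₁ = (15.752, 2.000, -1.250).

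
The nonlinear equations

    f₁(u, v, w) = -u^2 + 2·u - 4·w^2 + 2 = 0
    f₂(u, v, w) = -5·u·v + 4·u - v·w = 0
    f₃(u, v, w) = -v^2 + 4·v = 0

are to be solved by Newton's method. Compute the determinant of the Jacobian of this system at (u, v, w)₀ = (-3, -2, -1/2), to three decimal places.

320.000

J = [[-2·u + 2, 0, -8·w], [-5·v + 4, -5·u - w, -v], [0, -2·v + 4, 0]].
At the point, J = [[8.000, 0.000, 4.000], [14.000, 15.500, 2.000], [0.000, 8.000, 0.000]].
det J = 320.000.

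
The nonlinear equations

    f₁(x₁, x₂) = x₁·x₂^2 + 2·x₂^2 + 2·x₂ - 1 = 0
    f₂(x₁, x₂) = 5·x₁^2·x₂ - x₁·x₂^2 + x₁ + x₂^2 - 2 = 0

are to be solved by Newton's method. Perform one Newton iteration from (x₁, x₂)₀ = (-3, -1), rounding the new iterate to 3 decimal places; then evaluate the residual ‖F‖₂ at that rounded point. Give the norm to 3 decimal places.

8.172

At (-3, -1): F = (-4.000, -46.000).
Jacobian J = [[x₂^2, 2·x₁·x₂ + 4·x₂ + 2], [10·x₁·x₂ - x₂^2 + 1, 5·x₁^2 - 2·x₁·x₂ + 2·x₂]].
At the point, J = [[1.000, 4.000], [30.000, 37.000]] (det J = -83.000).
Solving J·Δ = −F gives Δ = (0.434, 0.892).
Then the next iterate is (x₁, x₂)₁ = (-2.566, -0.108).
Re-evaluating at (-2.566, -0.108): F = (-1.22260, -8.07996), so ‖F‖₂ = 8.172.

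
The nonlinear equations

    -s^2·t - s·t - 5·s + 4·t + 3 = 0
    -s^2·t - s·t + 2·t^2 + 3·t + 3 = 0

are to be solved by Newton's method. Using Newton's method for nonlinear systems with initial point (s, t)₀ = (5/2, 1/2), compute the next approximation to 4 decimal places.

At (5/2, 1/2): F = (-11.8750, 0.6250).
Jacobian J = [[-2·s·t - t - 5, -s^2 - s + 4], [-2·s·t - t, -s^2 - s + 4·t + 3]].
At the point, J = [[-8.0000, -4.7500], [-3.0000, -3.7500]] (det J = 15.7500).
Solving J·Δ = −F gives Δ = (-3.0159, 2.5794).
Then the next iterate is (s, t)₁ = (-0.5159, 3.0794).

(-0.5159, 3.0794)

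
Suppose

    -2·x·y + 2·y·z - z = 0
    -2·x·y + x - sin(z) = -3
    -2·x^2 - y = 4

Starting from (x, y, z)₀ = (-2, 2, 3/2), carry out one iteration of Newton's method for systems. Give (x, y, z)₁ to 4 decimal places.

(-0.3454, 1.2372, 1.3195)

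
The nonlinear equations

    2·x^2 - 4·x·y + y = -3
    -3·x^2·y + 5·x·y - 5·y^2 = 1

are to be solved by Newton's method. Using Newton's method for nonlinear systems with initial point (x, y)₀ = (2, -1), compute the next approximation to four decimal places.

(1.2000, 0.2000)

At (2, -1): F = (18.0000, -4.0000).
Jacobian J = [[4·x - 4·y, -4·x + 1], [-6·x·y + 5·y, -3·x^2 + 5·x - 10·y]].
At the point, J = [[12.0000, -7.0000], [7.0000, 8.0000]] (det J = 145.0000).
Solving J·Δ = −F gives Δ = (-0.8000, 1.2000).
Then the next iterate is (x, y)₁ = (1.2000, 0.2000).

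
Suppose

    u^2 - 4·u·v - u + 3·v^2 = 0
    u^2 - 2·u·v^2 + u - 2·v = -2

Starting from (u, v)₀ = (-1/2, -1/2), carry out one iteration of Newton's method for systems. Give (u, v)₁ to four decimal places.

(2.5000, 0.0000)

At (-1/2, -1/2): F = (0.5000, 3.0000).
Jacobian J = [[2·u - 4·v - 1, -4·u + 6·v], [2·u - 2·v^2 + 1, -4·u·v - 2]].
At the point, J = [[0.0000, -1.0000], [-0.5000, -3.0000]] (det J = -0.5000).
Solving J·Δ = −F gives Δ = (3.0000, 0.5000).
Then the next iterate is (u, v)₁ = (2.5000, 0.0000).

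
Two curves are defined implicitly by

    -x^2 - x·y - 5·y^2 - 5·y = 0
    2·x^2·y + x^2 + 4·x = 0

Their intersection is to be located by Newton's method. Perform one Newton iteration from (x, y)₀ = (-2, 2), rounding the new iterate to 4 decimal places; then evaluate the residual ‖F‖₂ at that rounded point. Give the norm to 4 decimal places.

8.3393

At (-2, 2): F = (-30.0000, 12.0000).
Jacobian J = [[-2·x - y, -x - 10·y - 5], [4·x·y + 2·x + 4, 2·x^2]].
At the point, J = [[2.0000, -23.0000], [-16.0000, 8.0000]] (det J = -352.0000).
Solving J·Δ = −F gives Δ = (0.1023, -1.2955).
Then the next iterate is (x, y)₁ = (-1.8977, 0.7045).
Re-evaluating at (-1.8977, 0.7045): F = (-8.268437, 1.084648), so ‖F‖₂ = 8.3393.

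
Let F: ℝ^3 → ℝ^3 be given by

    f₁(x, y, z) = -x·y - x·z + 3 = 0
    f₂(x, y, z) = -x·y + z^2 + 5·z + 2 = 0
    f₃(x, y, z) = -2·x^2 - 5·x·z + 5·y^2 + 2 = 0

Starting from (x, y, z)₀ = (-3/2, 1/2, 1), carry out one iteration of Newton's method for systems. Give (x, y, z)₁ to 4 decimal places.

(0.8156, 0.3730, -0.0574)

At (-3/2, 1/2, 1): F = (5.2500, 8.7500, 6.2500).
Jacobian J = [[-y - z, -x, -x], [-y, -x, 2·z + 5], [-4·x - 5·z, 10·y, -5·x]].
At the point, J = [[-1.5000, 1.5000, 1.5000], [-0.5000, 1.5000, 7.0000], [1.0000, 5.0000, 7.5000]] (det J = 45.7500).
Solving J·Δ = −F gives Δ = (2.3156, -0.1270, -1.0574).
Then the next iterate is (x, y, z)₁ = (0.8156, 0.3730, -0.0574).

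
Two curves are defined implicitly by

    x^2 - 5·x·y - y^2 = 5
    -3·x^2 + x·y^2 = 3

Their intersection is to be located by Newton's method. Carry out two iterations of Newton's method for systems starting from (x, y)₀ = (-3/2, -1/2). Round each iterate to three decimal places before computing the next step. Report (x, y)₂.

At (-3/2, -1/2): F = (-6.750, -10.125).
Jacobian J = [[2·x - 5·y, -5·x - 2·y], [-6·x + y^2, 2·x·y]].
At the point, J = [[-0.500, 8.500], [9.250, 1.500]] (det J = -79.375).
Solving J·Δ = −F gives Δ = (0.957, 0.850).
Then the next iterate is (x, y)₁ = (-0.543, 0.350).
Round to (-0.543, 0.350) and repeat: F = (-3.87740, -3.95106), J = [[-2.836, 2.015], [3.38050, -0.38010]].
Δ = (1.646, 4.240), so (x, y)₂ = (1.103, 4.590).

(1.103, 4.590)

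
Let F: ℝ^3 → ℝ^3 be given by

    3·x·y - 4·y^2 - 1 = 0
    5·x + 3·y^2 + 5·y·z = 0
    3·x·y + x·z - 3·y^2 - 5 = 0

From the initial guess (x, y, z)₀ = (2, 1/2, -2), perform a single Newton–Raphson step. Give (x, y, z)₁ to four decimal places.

At (2, 1/2, -2): F = (1.0000, 5.7500, -6.7500).
Jacobian J = [[3·y, 3·x - 8·y, 0], [5, 6·y + 5·z, 5·y], [3·y + z, 3·x - 6·y, x]].
At the point, J = [[1.5000, 2.0000, 0.0000], [5.0000, -7.0000, 2.5000], [-0.5000, 3.0000, 2.0000]] (det J = -54.7500).
Solving J·Δ = −F gives Δ = (-1.4292, 0.5719, 2.1598).
Then the next iterate is (x, y, z)₁ = (0.5708, 1.0719, 0.1598).

(0.5708, 1.0719, 0.1598)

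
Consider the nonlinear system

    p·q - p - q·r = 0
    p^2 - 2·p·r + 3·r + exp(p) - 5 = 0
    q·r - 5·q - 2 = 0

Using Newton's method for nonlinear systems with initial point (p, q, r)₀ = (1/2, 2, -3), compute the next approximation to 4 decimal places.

(1.6073, -0.3095, -3.2379)

At (1/2, 2, -3): F = (6.5000, -9.101279, -18.0000).
Jacobian J = [[q - 1, p - r, -q], [2·p - 2·r + exp(p), 0, -2·p + 3], [0, r - 5, q]].
At the point, J = [[1.0000, 3.5000, -2.0000], [8.648721, 0.0000, 2.0000], [0.0000, -8.0000, 2.0000]] (det J = 93.838491).
Solving J·Δ = −F gives Δ = (1.1073, -2.3095, -0.2379).
Then the next iterate is (p, q, r)₁ = (1.6073, -0.3095, -3.2379).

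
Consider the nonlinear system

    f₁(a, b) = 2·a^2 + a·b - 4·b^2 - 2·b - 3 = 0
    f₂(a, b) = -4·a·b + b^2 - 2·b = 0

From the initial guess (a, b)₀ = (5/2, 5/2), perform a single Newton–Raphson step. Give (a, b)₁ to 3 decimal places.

At (5/2, 5/2): F = (-14.250, -23.750).
Jacobian J = [[4·a + b, a - 8·b - 2], [-4·b, -4·a + 2·b - 2]].
At the point, J = [[12.500, -19.500], [-10.000, -7.000]] (det J = -282.500).
Solving J·Δ = −F gives Δ = (-1.286, -1.555).
Then the next iterate is (a, b)₁ = (1.214, 0.945).

(1.214, 0.945)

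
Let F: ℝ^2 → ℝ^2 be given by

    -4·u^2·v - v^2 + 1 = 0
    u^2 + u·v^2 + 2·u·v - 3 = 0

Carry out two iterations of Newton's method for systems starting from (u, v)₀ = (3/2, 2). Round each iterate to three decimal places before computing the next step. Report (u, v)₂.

At (3/2, 2): F = (-21.000, 11.250).
Jacobian J = [[-8·u·v, -4·u^2 - 2·v], [2·u + v^2 + 2·v, 2·u·v + 2·u]].
At the point, J = [[-24.000, -13.000], [11.000, 9.000]] (det J = -73.000).
Solving J·Δ = −F gives Δ = (-0.586, -0.534).
Then the next iterate is (u, v)₁ = (0.914, 1.466).
Round to (0.914, 1.466) and repeat: F = (-6.04792, 2.47957), J = [[-10.71939, -6.27358], [6.90916, 4.50785]].
Δ = (-2.353, 3.056), so (u, v)₂ = (-1.439, 4.522).

(-1.439, 4.522)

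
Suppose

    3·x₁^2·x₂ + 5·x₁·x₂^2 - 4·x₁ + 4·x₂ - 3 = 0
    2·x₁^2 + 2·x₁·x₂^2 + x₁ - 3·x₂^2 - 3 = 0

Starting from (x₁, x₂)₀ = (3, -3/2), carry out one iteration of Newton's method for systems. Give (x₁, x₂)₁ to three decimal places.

At (3, -3/2): F = (-27.750, 24.750).
Jacobian J = [[6·x₁·x₂ + 5·x₂^2 - 4, 3·x₁^2 + 10·x₁·x₂ + 4], [4·x₁ + 2·x₂^2 + 1, 4·x₁·x₂ - 6·x₂]].
At the point, J = [[-19.750, -14.000], [17.500, -9.000]] (det J = 422.750).
Solving J·Δ = −F gives Δ = (-1.410, 0.008).
Then the next iterate is (x₁, x₂)₁ = (1.590, -1.492).

(1.590, -1.492)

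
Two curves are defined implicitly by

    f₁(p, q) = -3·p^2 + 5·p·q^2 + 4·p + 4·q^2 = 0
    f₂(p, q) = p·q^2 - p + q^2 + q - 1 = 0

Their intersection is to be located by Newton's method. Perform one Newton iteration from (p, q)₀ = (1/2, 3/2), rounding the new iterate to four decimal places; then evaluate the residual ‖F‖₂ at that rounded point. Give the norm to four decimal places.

At (1/2, 3/2): F = (15.8750, 3.3750).
Jacobian J = [[-6·p + 5·q^2 + 4, 10·p·q + 8·q], [q^2 - 1, 2·p·q + 2·q + 1]].
At the point, J = [[12.2500, 19.5000], [1.2500, 5.5000]] (det J = 43.0000).
Solving J·Δ = −F gives Δ = (-0.5000, -0.5000).
Then the next iterate is (p, q)₁ = (0.0000, 1.0000).
Re-evaluating at (0.0000, 1.0000): F = (4.0000, 1.0000), so ‖F‖₂ = 4.1231.

4.1231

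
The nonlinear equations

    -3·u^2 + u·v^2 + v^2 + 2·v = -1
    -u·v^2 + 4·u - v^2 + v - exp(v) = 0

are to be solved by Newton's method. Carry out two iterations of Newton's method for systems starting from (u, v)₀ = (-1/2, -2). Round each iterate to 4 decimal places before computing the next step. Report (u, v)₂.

(0.1855, -0.6596)

At (-1/2, -2): F = (-1.7500, -6.135335).
Jacobian J = [[-6·u + v^2, 2·u·v + 2·v + 2], [-v^2 + 4, -2·u·v - 2·v - exp(v) + 1]].
At the point, J = [[7.0000, 0.0000], [0.0000, 2.864665]] (det J = 20.052653).
Solving J·Δ = −F gives Δ = (0.2500, 2.1417).
Then the next iterate is (u, v)₁ = (-0.2500, 0.1417).
Round to (-0.2500, 0.1417) and repeat: F = (1.110959, -2.025590), J = [[1.520079, 2.212550], [3.979921, -0.364781]].
Δ = (0.4355, -0.8013), so (u, v)₂ = (0.1855, -0.6596).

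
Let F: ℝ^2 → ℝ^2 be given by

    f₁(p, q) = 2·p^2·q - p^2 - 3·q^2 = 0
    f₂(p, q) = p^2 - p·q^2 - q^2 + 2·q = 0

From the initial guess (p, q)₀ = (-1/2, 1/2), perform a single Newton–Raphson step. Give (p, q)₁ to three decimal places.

At (-1/2, 1/2): F = (-0.750, 1.125).
Jacobian J = [[4·p·q - 2·p, 2·p^2 - 6·q], [2·p - q^2, -2·p·q - 2·q + 2]].
At the point, J = [[0.000, -2.500], [-1.250, 1.500]] (det J = -3.125).
Solving J·Δ = −F gives Δ = (0.540, -0.300).
Then the next iterate is (p, q)₁ = (0.040, 0.200).

(0.040, 0.200)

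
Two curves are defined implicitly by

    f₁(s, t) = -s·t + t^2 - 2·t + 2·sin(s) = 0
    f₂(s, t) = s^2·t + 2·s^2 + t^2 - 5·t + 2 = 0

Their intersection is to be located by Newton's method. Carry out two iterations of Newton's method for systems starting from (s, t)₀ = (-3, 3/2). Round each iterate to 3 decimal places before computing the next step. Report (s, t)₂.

(-1.086, 1.925)

At (-3, 3/2): F = (3.46776, 28.250).
Jacobian J = [[-t + 2·cos(s), -s + 2·t - 2], [2·s·t + 4·s, s^2 + 2·t - 5]].
At the point, J = [[-3.47998, 4.000], [-21.000, 7.000]] (det J = 59.64011).
Solving J·Δ = −F gives Δ = (1.488, 0.427).
Then the next iterate is (s, t)₁ = (-1.512, 1.927).
Round to (-1.512, 1.927) and repeat: F = (0.77641, 5.05602), J = [[-1.80948, 3.366], [-11.87525, 1.14014]].
Δ = (0.426, -0.002), so (s, t)₂ = (-1.086, 1.925).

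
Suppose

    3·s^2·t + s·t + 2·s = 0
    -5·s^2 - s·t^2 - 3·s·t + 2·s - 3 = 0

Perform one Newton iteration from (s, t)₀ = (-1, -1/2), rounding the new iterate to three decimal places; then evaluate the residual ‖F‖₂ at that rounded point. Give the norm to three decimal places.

At (-1, -1/2): F = (-3.000, -11.250).
Jacobian J = [[6·s·t + t + 2, 3·s^2 + s], [-10·s - t^2 - 3·t + 2, -2·s·t - 3·s]].
At the point, J = [[4.500, 2.000], [13.250, 2.000]] (det J = -17.500).
Solving J·Δ = −F gives Δ = (0.943, -0.621).
Then the next iterate is (s, t)₁ = (-0.057, -1.121).
Re-evaluating at (-0.057, -1.121): F = (-0.06103, -3.25031), so ‖F‖₂ = 3.251.

3.251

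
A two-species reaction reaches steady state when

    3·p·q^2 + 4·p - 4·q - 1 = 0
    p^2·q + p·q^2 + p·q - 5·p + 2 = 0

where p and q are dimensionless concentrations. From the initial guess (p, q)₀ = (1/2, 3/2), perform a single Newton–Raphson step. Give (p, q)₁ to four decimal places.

(0.6883, 0.7013)

At (1/2, 3/2): F = (-1.6250, 1.7500).
Jacobian J = [[3·q^2 + 4, 6·p·q - 4], [2·p·q + q^2 + q - 5, p^2 + 2·p·q + p]].
At the point, J = [[10.7500, 0.5000], [0.2500, 2.2500]] (det J = 24.0625).
Solving J·Δ = −F gives Δ = (0.1883, -0.7987).
Then the next iterate is (p, q)₁ = (0.6883, 0.7013).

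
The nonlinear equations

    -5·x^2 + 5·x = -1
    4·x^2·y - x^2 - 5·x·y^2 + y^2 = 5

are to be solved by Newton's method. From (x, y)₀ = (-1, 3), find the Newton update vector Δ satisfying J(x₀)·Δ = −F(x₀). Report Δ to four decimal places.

(0.6000, -0.4950)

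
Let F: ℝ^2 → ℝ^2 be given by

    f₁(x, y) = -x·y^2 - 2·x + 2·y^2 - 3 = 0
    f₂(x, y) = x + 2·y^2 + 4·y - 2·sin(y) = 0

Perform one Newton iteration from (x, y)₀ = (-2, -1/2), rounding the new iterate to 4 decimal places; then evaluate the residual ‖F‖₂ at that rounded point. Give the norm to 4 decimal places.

2.2005

At (-2, -1/2): F = (2.0000, -2.541149).
Jacobian J = [[-y^2 - 2, -2·x·y + 4·y], [1, 4·y - 2·cos(y) + 4]].
At the point, J = [[-2.2500, -4.0000], [1.0000, 0.244835]] (det J = 3.449122).
Solving J·Δ = −F gives Δ = (2.8050, -1.0778).
Then the next iterate is (x, y)₁ = (0.8050, -1.5778).
Re-evaluating at (0.8050, -1.5778): F = (-1.635104, 1.472657), so ‖F‖₂ = 2.2005.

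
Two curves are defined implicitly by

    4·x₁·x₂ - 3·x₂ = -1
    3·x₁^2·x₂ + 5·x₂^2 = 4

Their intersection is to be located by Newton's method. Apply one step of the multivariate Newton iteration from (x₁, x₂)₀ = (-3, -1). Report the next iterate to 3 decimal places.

At (-3, -1): F = (16.000, -26.000).
Jacobian J = [[4·x₂, 4·x₁ - 3], [6·x₁·x₂, 3·x₁^2 + 10·x₂]].
At the point, J = [[-4.000, -15.000], [18.000, 17.000]] (det J = 202.000).
Solving J·Δ = −F gives Δ = (0.584, 0.911).
Then the next iterate is (x₁, x₂)₁ = (-2.416, -0.089).

(-2.416, -0.089)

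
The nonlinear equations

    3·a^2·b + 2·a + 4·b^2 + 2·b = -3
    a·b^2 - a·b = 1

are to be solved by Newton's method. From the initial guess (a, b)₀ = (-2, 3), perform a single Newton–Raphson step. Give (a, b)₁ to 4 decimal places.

(0.4643, 3.1786)

At (-2, 3): F = (77.0000, -13.0000).
Jacobian J = [[6·a·b + 2, 3·a^2 + 8·b + 2], [b^2 - b, 2·a·b - a]].
At the point, J = [[-34.0000, 38.0000], [6.0000, -10.0000]] (det J = 112.0000).
Solving J·Δ = −F gives Δ = (2.4643, 0.1786).
Then the next iterate is (a, b)₁ = (0.4643, 3.1786).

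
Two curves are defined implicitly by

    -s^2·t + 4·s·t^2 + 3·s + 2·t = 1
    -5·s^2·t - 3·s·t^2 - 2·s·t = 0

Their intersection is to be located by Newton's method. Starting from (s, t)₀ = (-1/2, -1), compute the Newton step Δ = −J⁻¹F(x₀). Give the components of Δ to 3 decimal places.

(-0.683, 1.800)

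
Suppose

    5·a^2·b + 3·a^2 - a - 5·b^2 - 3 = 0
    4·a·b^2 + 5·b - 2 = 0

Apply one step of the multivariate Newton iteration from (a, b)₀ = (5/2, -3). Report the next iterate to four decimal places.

At (5/2, -3): F = (-125.5000, 73.0000).
Jacobian J = [[10·a·b + 6·a - 1, 5·a^2 - 10·b], [4·b^2, 8·a·b + 5]].
At the point, J = [[-61.0000, 61.2500], [36.0000, -55.0000]] (det J = 1150.0000).
Solving J·Δ = −F gives Δ = (-2.1141, -0.0565).
Then the next iterate is (a, b)₁ = (0.3859, -3.0565).

(0.3859, -3.0565)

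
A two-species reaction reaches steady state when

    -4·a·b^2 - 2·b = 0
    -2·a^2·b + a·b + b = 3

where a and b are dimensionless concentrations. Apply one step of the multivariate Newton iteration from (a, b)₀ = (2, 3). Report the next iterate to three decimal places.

(1.414, 1.862)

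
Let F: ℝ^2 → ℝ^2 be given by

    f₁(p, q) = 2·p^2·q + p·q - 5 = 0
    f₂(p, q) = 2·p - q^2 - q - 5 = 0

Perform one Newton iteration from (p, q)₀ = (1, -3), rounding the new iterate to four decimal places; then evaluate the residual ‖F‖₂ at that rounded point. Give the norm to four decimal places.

7.1545

At (1, -3): F = (-14.0000, -9.0000).
Jacobian J = [[4·p·q + q, 2·p^2 + p], [2, -2·q - 1]].
At the point, J = [[-15.0000, 3.0000], [2.0000, 5.0000]] (det J = -81.0000).
Solving J·Δ = −F gives Δ = (-0.5309, 2.0123).
Then the next iterate is (p, q)₁ = (0.4691, -0.9877).
Re-evaluating at (0.4691, -0.9877): F = (-5.898026, -4.049651), so ‖F‖₂ = 7.1545.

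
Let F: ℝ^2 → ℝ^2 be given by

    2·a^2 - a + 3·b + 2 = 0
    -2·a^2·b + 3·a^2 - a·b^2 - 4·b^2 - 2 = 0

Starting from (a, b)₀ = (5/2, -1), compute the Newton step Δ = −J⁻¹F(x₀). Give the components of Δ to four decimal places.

(-0.9444, -0.1667)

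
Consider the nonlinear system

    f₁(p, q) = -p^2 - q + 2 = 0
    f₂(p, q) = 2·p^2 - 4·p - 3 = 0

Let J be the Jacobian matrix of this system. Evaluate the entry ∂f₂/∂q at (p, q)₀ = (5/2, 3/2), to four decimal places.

0.0000

∂f₂/∂q = 0.
At (5/2, 3/2) this is 0.0000.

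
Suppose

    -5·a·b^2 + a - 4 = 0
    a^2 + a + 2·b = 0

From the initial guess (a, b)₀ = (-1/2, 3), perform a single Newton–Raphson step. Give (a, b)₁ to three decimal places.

(-1.071, 0.125)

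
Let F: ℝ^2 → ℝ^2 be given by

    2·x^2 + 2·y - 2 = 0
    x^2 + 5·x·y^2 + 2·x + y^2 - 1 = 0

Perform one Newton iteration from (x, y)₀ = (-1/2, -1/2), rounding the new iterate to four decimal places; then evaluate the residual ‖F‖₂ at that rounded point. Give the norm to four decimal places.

2.4569

At (-1/2, -1/2): F = (-2.5000, -2.1250).
Jacobian J = [[4·x, 2], [2·x + 5·y^2 + 2, 10·x·y + 2·y]].
At the point, J = [[-2.0000, 2.0000], [2.2500, 1.5000]] (det J = -7.5000).
Solving J·Δ = −F gives Δ = (0.0667, 1.3167).
Then the next iterate is (x, y)₁ = (-0.4333, 0.8167).
Re-evaluating at (-0.4333, 0.8167): F = (0.008898, -2.456905), so ‖F‖₂ = 2.4569.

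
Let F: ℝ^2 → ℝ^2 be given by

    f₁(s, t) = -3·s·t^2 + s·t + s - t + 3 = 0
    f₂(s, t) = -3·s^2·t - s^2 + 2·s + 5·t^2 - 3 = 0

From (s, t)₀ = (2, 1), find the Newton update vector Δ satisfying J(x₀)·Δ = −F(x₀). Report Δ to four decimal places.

At (2, 1): F = (0.0000, -10.0000).
Jacobian J = [[-3·t^2 + t + 1, -6·s·t + s - 1], [-6·s·t - 2·s + 2, -3·s^2 + 10·t]].
At the point, J = [[-1.0000, -11.0000], [-14.0000, -2.0000]] (det J = -152.0000).
Solving J·Δ = −F gives Δ = (-0.7237, 0.0658).

(-0.7237, 0.0658)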